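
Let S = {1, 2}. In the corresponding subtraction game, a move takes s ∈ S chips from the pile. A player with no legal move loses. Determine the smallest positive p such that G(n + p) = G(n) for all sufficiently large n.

3

n :  0  1  2  3  4  5  6  7  8  9 10 11 12 13 14
G :  0  1  2  0  1  2  0  1  2  0  1  2  0  1  2
G(n+3) = G(n) holds for n = 0,…,1 (a full window of length max(S) = 2), so the sequence is purely periodic with period 3.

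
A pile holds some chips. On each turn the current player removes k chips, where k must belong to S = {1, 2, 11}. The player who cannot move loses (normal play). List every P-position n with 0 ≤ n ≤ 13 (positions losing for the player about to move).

0, 3, 6, 9, 12

G(0) = 0
G(1) = mex{0} = 1
G(2) = mex{1,0} = 2
G(3) = mex{2,1} = 0
G(4) = mex{0,2} = 1
G(5) = mex{1,0} = 2
G(6) = mex{2,1} = 0
G(7) = mex{0,2} = 1
G(8) = mex{1,0} = 2
G(9) = mex{2,1} = 0
G(10) = mex{0,2} = 1
G(11) = mex{1,0,0} = 2
G(12) = mex{2,1,1} = 0
G(13) = mex{0,2,2} = 1
P-positions are exactly the n with G(n) = 0.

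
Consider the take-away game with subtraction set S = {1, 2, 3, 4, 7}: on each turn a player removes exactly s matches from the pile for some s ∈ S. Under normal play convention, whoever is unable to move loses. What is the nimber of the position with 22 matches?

n :  0  1  2  3  4  5  6  7  8  9 10 11 12 13 14 15 16 17 18 19 20 21 22
G :  0  1  2  3  4  0  1  2  3  4  0  1  2  3  4  0  1  2  3  4  0  1  2

2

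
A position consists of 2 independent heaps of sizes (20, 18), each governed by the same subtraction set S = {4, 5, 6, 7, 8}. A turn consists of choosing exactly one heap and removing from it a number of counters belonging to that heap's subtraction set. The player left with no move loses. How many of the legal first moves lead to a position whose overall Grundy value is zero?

3

All heaps use S = {4, 5, 6, 7, 8}:
G(0) = 0
G(1) = mex{} = 0
G(2) = mex{} = 0
G(3) = mex{} = 0
G(4) = mex{0} = 1
G(5) = mex{0,0} = 1
G(6) = mex{0,0,0} = 1
G(7) = mex{0,0,0,0} = 1
G(8) = mex{1,0,0,0,0} = 2
G(9) = mex{1,1,0,0,0} = 2
G(10) = mex{1,1,1,0,0} = 2
G(11) = mex{1,1,1,1,0} = 2
G(12) = mex{2,1,1,1,1} = 0
G(13) = mex{2,2,1,1,1} = 0
G(14) = mex{2,2,2,1,1} = 0
G(15) = mex{2,2,2,2,1} = 0
G(16) = mex{0,2,2,2,2} = 1
G(17) = mex{0,0,2,2,2} = 1
G(18) = mex{0,0,0,2,2} = 1
G(19) = mex{0,0,0,0,2} = 1
G(20) = mex{1,0,0,0,0} = 2
Heap A: G(20) = 2.
Heap B: G(18) = 1.
Combined Grundy value = 2 ⊕ 1 = 3.
A winning move leaves total XOR = 0, i.e. changes one component's Grundy value g to g ⊕ X where X is the current total.
Heap A: need g' = 2⊕3 = 1. Options: 20−4→G=1, 20−5→G=0, 20−6→G=0, 20−7→G=0, 20−8→G=0. Hits: 1.
Heap B: need g' = 1⊕3 = 2. Options: 18−4→G=0, 18−5→G=0, 18−6→G=0, 18−7→G=2, 18−8→G=2. Hits: 2.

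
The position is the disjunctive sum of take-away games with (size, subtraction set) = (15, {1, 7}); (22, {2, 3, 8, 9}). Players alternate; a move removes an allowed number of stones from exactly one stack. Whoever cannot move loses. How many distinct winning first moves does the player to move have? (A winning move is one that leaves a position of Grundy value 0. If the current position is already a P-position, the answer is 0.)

Stack A, S = {1, 7}:
G(0) = 0
G(1) = mex{0} = 1
G(2) = mex{1} = 0
G(3) = mex{0} = 1
G(4) = mex{1} = 0
G(5) = mex{0} = 1
G(6) = mex{1} = 0
G(7) = mex{0,0} = 1
G(8) = mex{1,1} = 0
G(9) = mex{0,0} = 1
G(10) = mex{1,1} = 0
G(11) = mex{0,0} = 1
G(12) = mex{1,1} = 0
G(13) = mex{0,0} = 1
G(14) = mex{1,1} = 0
G(15) = mex{0,0} = 1
G_A(15) = 1.
Stack B, S = {2, 3, 8, 9}:
G(0) = 0
G(1) = mex{} = 0
G(2) = mex{0} = 1
G(3) = mex{0,0} = 1
G(4) = mex{1,0} = 2
G(5) = mex{1,1} = 0
G(6) = mex{2,1} = 0
G(7) = mex{0,2} = 1
G(8) = mex{0,0,0} = 1
G(9) = mex{1,0,0,0} = 2
G(10) = mex{1,1,1,0} = 2
G(11) = mex{2,1,1,1} = 0
G(12) = mex{2,2,2,1} = 0
G(13) = mex{0,2,0,2} = 1
G(14) = mex{0,0,0,0} = 1
G(15) = mex{1,0,1,0} = 2
G(16) = mex{1,1,1,1} = 0
G(17) = mex{2,1,2,1} = 0
G(18) = mex{0,2,2,2} = 1
G(19) = mex{0,0,0,2} = 1
G(20) = mex{1,0,0,0} = 2
G(21) = mex{1,1,1,0} = 2
G(22) = mex{2,1,1,1} = 0
G_B(22) = 0.
Combined Grundy value = 1 ⊕ 0 = 1.
A winning move leaves total XOR = 0, i.e. changes one component's Grundy value g to g ⊕ X where X is the current total.
Stack A: need g' = 1⊕1 = 0. Options: 15−1→G=0, 15−7→G=0. Hits: 2.
Stack B: need g' = 0⊕1 = 1. Options: 22−2→G=2, 22−3→G=1, 22−8→G=1, 22−9→G=1. Hits: 3.

5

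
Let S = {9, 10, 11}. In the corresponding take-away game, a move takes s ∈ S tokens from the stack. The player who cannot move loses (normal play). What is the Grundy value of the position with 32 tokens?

1

G(0) = 0
G(1) = mex{} = 0
G(2) = mex{} = 0
G(3) = mex{} = 0
G(4) = mex{} = 0
G(5) = mex{} = 0
G(6) = mex{} = 0
G(7) = mex{} = 0
G(8) = mex{} = 0
G(9) = mex{0} = 1
G(10) = mex{0,0} = 1
G(11) = mex{0,0,0} = 1
G(12) = mex{0,0,0} = 1
G(13) = mex{0,0,0} = 1
G(14) = mex{0,0,0} = 1
G(15) = mex{0,0,0} = 1
G(16) = mex{0,0,0} = 1
G(17) = mex{0,0,0} = 1
G(18) = mex{1,0,0} = 2
G(19) = mex{1,1,0} = 2
G(20) = mex{1,1,1} = 0
G(21) = mex{1,1,1} = 0
G(22) = mex{1,1,1} = 0
G(23) = mex{1,1,1} = 0
G(24) = mex{1,1,1} = 0
G(25) = mex{1,1,1} = 0
G(26) = mex{1,1,1} = 0
G(27) = mex{2,1,1} = 0
G(28) = mex{2,2,1} = 0
G(29) = mex{0,2,2} = 1
G(30) = mex{0,0,2} = 1
G(31) = mex{0,0,0} = 1
G(32) = mex{0,0,0} = 1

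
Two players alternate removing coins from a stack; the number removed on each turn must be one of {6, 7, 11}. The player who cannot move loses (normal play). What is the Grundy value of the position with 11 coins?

1

G(0) = 0
G(1) = mex{} = 0
G(2) = mex{} = 0
G(3) = mex{} = 0
G(4) = mex{} = 0
G(5) = mex{} = 0
G(6) = mex{0} = 1
G(7) = mex{0,0} = 1
G(8) = mex{0,0} = 1
G(9) = mex{0,0} = 1
G(10) = mex{0,0} = 1
G(11) = mex{0,0,0} = 1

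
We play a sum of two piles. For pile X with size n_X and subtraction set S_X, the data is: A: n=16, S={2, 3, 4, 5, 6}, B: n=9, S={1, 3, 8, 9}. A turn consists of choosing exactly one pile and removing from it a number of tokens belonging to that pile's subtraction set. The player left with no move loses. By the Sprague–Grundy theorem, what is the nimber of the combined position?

Pile A, S = {2, 3, 4, 5, 6}:
G(0) = 0
G(1) = mex{} = 0
G(2) = mex{0} = 1
G(3) = mex{0,0} = 1
G(4) = mex{1,0,0} = 2
G(5) = mex{1,1,0,0} = 2
G(6) = mex{2,1,1,0,0} = 3
G(7) = mex{2,2,1,1,0} = 3
G(8) = mex{3,2,2,1,1} = 0
G(9) = mex{3,3,2,2,1} = 0
G(10) = mex{0,3,3,2,2} = 1
G(11) = mex{0,0,3,3,2} = 1
G(12) = mex{1,0,0,3,3} = 2
G(13) = mex{1,1,0,0,3} = 2
G(14) = mex{2,1,1,0,0} = 3
G(15) = mex{2,2,1,1,0} = 3
G(16) = mex{3,2,2,1,1} = 0
G_A(16) = 0.
Pile B, S = {1, 3, 8, 9}:
n : 0 1 2 3 4 5 6 7 8 9
G : 0 1 0 1 0 1 0 1 2 3
G_B(9) = 3.
Combined Grundy value = 0 ⊕ 3 = 3.

3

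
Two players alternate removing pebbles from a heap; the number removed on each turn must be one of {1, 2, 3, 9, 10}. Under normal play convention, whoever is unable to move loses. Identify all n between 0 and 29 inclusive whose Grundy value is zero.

0, 4, 8, 12, 16, 20, 24, 28

G(0) = 0
G(1) = mex{0} = 1
G(2) = mex{1,0} = 2
G(3) = mex{2,1,0} = 3
G(4) = mex{3,2,1} = 0
G(5) = mex{0,3,2} = 1
G(6) = mex{1,0,3} = 2
G(7) = mex{2,1,0} = 3
G(8) = mex{3,2,1} = 0
G(9) = mex{0,3,2,0} = 1
G(10) = mex{1,0,3,1,0} = 2
G(11) = mex{2,1,0,2,1} = 3
G(12) = mex{3,2,1,3,2} = 0
G(13) = mex{0,3,2,0,3} = 1
G(14) = mex{1,0,3,1,0} = 2
G(15) = mex{2,1,0,2,1} = 3
G(16) = mex{3,2,1,3,2} = 0
G(17) = mex{0,3,2,0,3} = 1
G(18) = mex{1,0,3,1,0} = 2
G(19) = mex{2,1,0,2,1} = 3
G(20) = mex{3,2,1,3,2} = 0
G(21) = mex{0,3,2,0,3} = 1
G(22) = mex{1,0,3,1,0} = 2
G(23) = mex{2,1,0,2,1} = 3
G(24) = mex{3,2,1,3,2} = 0
G(25) = mex{0,3,2,0,3} = 1
G(26) = mex{1,0,3,1,0} = 2
G(27) = mex{2,1,0,2,1} = 3
G(28) = mex{3,2,1,3,2} = 0
G(29) = mex{0,3,2,0,3} = 1
P-positions are exactly the n with G(n) = 0.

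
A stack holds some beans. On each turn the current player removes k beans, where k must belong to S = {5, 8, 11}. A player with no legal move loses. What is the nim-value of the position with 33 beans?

0

G(0) = 0
G(1) = mex{} = 0
G(2) = mex{} = 0
G(3) = mex{} = 0
G(4) = mex{} = 0
G(5) = mex{0} = 1
G(6) = mex{0} = 1
G(7) = mex{0} = 1
G(8) = mex{0,0} = 1
G(9) = mex{0,0} = 1
G(10) = mex{1,0} = 2
G(11) = mex{1,0,0} = 2
G(12) = mex{1,0,0} = 2
G(13) = mex{1,1,0} = 2
G(14) = mex{1,1,0} = 2
G(15) = mex{2,1,0} = 3
G(16) = mex{2,1,1} = 0
G(17) = mex{2,1,1} = 0
G(18) = mex{2,2,1} = 0
G(19) = mex{2,2,1} = 0
G(20) = mex{3,2,1} = 0
G(21) = mex{0,2,2} = 1
G(22) = mex{0,2,2} = 1
G(23) = mex{0,3,2} = 1
G(24) = mex{0,0,2} = 1
G(25) = mex{0,0,2} = 1
G(26) = mex{1,0,3} = 2
G(27) = mex{1,0,0} = 2
G(28) = mex{1,0,0} = 2
G(29) = mex{1,1,0} = 2
G(30) = mex{1,1,0} = 2
G(31) = mex{2,1,0} = 3
G(32) = mex{2,1,1} = 0
G(33) = mex{2,1,1} = 0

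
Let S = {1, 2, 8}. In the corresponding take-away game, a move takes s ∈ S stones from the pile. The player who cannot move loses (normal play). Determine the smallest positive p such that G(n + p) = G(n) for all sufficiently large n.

G(0) = 0
G(1) = mex{0} = 1
G(2) = mex{1,0} = 2
G(3) = mex{2,1} = 0
G(4) = mex{0,2} = 1
G(5) = mex{1,0} = 2
G(6) = mex{2,1} = 0
G(7) = mex{0,2} = 1
G(8) = mex{1,0,0} = 2
G(9) = mex{2,1,1} = 0
G(10) = mex{0,2,2} = 1
G(11) = mex{1,0,0} = 2
G(12) = mex{2,1,1} = 0
G(13) = mex{0,2,2} = 1
G(14) = mex{1,0,0} = 2
G(n+3) = G(n) holds for n = 0,…,7 (a full window of length max(S) = 8), so the sequence is purely periodic with period 3.

3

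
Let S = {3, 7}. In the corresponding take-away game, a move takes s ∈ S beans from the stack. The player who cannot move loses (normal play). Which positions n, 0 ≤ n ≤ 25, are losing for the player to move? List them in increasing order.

n :  0  1  2  3  4  5  6  7  8  9 10 11 12 13 14 15 16 17 18 19 20 21 22 23 24 25
G :  0  0  0  1  1  1  0  2  2  1  0  0  0  1  1  1  0  2  2  1  0  0  0  1  1  1
P-positions are exactly the n with G(n) = 0.

0, 1, 2, 6, 10, 11, 12, 16, 20, 21, 22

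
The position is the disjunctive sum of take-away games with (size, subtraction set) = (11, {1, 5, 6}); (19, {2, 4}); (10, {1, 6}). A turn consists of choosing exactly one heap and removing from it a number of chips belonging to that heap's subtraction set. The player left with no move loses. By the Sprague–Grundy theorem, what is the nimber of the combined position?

1

Heap A, S = {1, 5, 6}:
n :  0  1  2  3  4  5  6  7  8  9 10 11
G :  0  1  0  1  0  1  2  3  2  3  2  0
G_A(11) = 0.
Heap B, S = {2, 4}:
n :  0  1  2  3  4  5  6  7  8  9 10 11 12 13 14 15 16 17 18 19
G :  0  0  1  1  2  2  0  0  1  1  2  2  0  0  1  1  2  2  0  0
G_B(19) = 0.
Heap C, S = {1, 6}:
n :  0  1  2  3  4  5  6  7  8  9 10
G :  0  1  0  1  0  1  2  0  1  0  1
G_C(10) = 1.
Combined Grundy value = 0 ⊕ 0 ⊕ 1 = 1.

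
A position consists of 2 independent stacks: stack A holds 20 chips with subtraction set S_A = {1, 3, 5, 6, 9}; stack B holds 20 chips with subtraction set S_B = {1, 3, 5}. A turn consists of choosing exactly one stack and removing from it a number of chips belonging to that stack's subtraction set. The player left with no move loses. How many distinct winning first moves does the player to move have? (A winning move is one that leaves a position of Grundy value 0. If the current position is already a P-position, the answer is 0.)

1

Stack A, S = {1, 3, 5, 6, 9}:
n :  0  1  2  3  4  5  6  7  8  9 10 11 12 13 14 15 16 17 18 19 20
G :  0  1  0  1  0  1  2  3  2  3  2  3  0  1  0  1  0  1  2  3  2
G_A(20) = 2.
Stack B, S = {1, 3, 5}:
G(0) = 0
G(1) = mex{0} = 1
G(2) = mex{1} = 0
G(3) = mex{0,0} = 1
G(4) = mex{1,1} = 0
G(5) = mex{0,0,0} = 1
G(6) = mex{1,1,1} = 0
G(7) = mex{0,0,0} = 1
G(8) = mex{1,1,1} = 0
G(9) = mex{0,0,0} = 1
G(10) = mex{1,1,1} = 0
G(11) = mex{0,0,0} = 1
G(12) = mex{1,1,1} = 0
G(13) = mex{0,0,0} = 1
G(14) = mex{1,1,1} = 0
G(15) = mex{0,0,0} = 1
G(16) = mex{1,1,1} = 0
G(17) = mex{0,0,0} = 1
G(18) = mex{1,1,1} = 0
G(19) = mex{0,0,0} = 1
G(20) = mex{1,1,1} = 0
G_B(20) = 0.
Combined Grundy value = 2 ⊕ 0 = 2.
A winning move leaves total XOR = 0, i.e. changes one component's Grundy value g to g ⊕ X where X is the current total.
Stack A: need g' = 2⊕2 = 0. Options: 20−1→G=3, 20−3→G=1, 20−5→G=1, 20−6→G=0, 20−9→G=3. Hits: 1.
Stack B: need g' = 0⊕2 = 2. Options: 20−1→G=1, 20−3→G=1, 20−5→G=1. Hits: 0.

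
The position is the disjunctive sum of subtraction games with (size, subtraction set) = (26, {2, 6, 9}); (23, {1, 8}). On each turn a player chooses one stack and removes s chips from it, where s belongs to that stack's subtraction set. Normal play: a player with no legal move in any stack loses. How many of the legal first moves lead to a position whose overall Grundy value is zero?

1

Stack A, S = {2, 6, 9}:
G(0) = 0
G(1) = mex{} = 0
G(2) = mex{0} = 1
G(3) = mex{0} = 1
G(4) = mex{1} = 0
G(5) = mex{1} = 0
G(6) = mex{0,0} = 1
G(7) = mex{0,0} = 1
G(8) = mex{1,1} = 0
G(9) = mex{1,1,0} = 2
G(10) = mex{0,0,0} = 1
G(11) = mex{2,0,1} = 3
G(12) = mex{1,1,1} = 0
G(13) = mex{3,1,0} = 2
G(14) = mex{0,0,0} = 1
G(15) = mex{2,2,1} = 0
G(16) = mex{1,1,1} = 0
G(17) = mex{0,3,0} = 1
G(18) = mex{0,0,2} = 1
G(19) = mex{1,2,1} = 0
G(20) = mex{1,1,3} = 0
G(21) = mex{0,0,0} = 1
G(22) = mex{0,0,2} = 1
G(23) = mex{1,1,1} = 0
G(24) = mex{1,1,0} = 2
G(25) = mex{0,0,0} = 1
G(26) = mex{2,0,1} = 3
G_A(26) = 3.
Stack B, S = {1, 8}:
n :  0  1  2  3  4  5  6  7  8  9 10 11 12 13 14 15 16 17 18 19 20 21 22 23
G :  0  1  0  1  0  1  0  1  2  0  1  0  1  0  1  0  1  2  0  1  0  1  0  1
G_B(23) = 1.
Combined Grundy value = 3 ⊕ 1 = 2.
A winning move leaves total XOR = 0, i.e. changes one component's Grundy value g to g ⊕ X where X is the current total.
Stack A: need g' = 3⊕2 = 1. Options: 26−2→G=2, 26−6→G=0, 26−9→G=1. Hits: 1.
Stack B: need g' = 1⊕2 = 3. Options: 23−1→G=0, 23−8→G=0. Hits: 0.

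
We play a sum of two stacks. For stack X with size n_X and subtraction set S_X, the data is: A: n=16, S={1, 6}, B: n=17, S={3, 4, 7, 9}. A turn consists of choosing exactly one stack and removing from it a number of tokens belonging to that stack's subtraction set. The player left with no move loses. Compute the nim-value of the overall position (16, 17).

Stack A, S = {1, 6}:
G(0) = 0
G(1) = mex{0} = 1
G(2) = mex{1} = 0
G(3) = mex{0} = 1
G(4) = mex{1} = 0
G(5) = mex{0} = 1
G(6) = mex{1,0} = 2
G(7) = mex{2,1} = 0
G(8) = mex{0,0} = 1
G(9) = mex{1,1} = 0
G(10) = mex{0,0} = 1
G(11) = mex{1,1} = 0
G(12) = mex{0,2} = 1
G(13) = mex{1,0} = 2
G(14) = mex{2,1} = 0
G(15) = mex{0,0} = 1
G(16) = mex{1,1} = 0
G_A(16) = 0.
Stack B, S = {3, 4, 7, 9}:
n :  0  1  2  3  4  5  6  7  8  9 10 11 12 13 14 15 16 17
G :  0  0  0  1  1  1  2  2  2  3  3  3  0  0  0  1  1  1
G_B(17) = 1.
Combined Grundy value = 0 ⊕ 1 = 1.

1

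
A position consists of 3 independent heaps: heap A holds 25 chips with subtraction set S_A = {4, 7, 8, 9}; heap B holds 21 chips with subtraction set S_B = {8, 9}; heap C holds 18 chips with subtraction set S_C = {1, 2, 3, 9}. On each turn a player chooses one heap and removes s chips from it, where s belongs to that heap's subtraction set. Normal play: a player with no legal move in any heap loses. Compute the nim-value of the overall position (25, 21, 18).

Heap A, S = {4, 7, 8, 9}:
G(0) = 0
G(1) = mex{} = 0
G(2) = mex{} = 0
G(3) = mex{} = 0
G(4) = mex{0} = 1
G(5) = mex{0} = 1
G(6) = mex{0} = 1
G(7) = mex{0,0} = 1
G(8) = mex{1,0,0} = 2
G(9) = mex{1,0,0,0} = 2
G(10) = mex{1,0,0,0} = 2
G(11) = mex{1,1,0,0} = 2
G(12) = mex{2,1,1,0} = 3
G(13) = mex{2,1,1,1} = 0
G(14) = mex{2,1,1,1} = 0
G(15) = mex{2,2,1,1} = 0
G(16) = mex{3,2,2,1} = 0
G(17) = mex{0,2,2,2} = 1
G(18) = mex{0,2,2,2} = 1
G(19) = mex{0,3,2,2} = 1
G(20) = mex{0,0,3,2} = 1
G(21) = mex{1,0,0,3} = 2
G(22) = mex{1,0,0,0} = 2
G(23) = mex{1,0,0,0} = 2
G(24) = mex{1,1,0,0} = 2
G(25) = mex{2,1,1,0} = 3
G_A(25) = 3.
Heap B, S = {8, 9}:
n :  0  1  2  3  4  5  6  7  8  9 10 11 12 13 14 15 16 17 18 19 20 21
G :  0  0  0  0  0  0  0  0  1  1  1  1  1  1  1  1  2  0  0  0  0  0
G_B(21) = 0.
Heap C, S = {1, 2, 3, 9}:
G(0) = 0
G(1) = mex{0} = 1
G(2) = mex{1,0} = 2
G(3) = mex{2,1,0} = 3
G(4) = mex{3,2,1} = 0
G(5) = mex{0,3,2} = 1
G(6) = mex{1,0,3} = 2
G(7) = mex{2,1,0} = 3
G(8) = mex{3,2,1} = 0
G(9) = mex{0,3,2,0} = 1
G(10) = mex{1,0,3,1} = 2
G(11) = mex{2,1,0,2} = 3
G(12) = mex{3,2,1,3} = 0
G(13) = mex{0,3,2,0} = 1
G(14) = mex{1,0,3,1} = 2
G(15) = mex{2,1,0,2} = 3
G(16) = mex{3,2,1,3} = 0
G(17) = mex{0,3,2,0} = 1
G(18) = mex{1,0,3,1} = 2
G_C(18) = 2.
Combined Grundy value = 3 ⊕ 0 ⊕ 2 = 1.

1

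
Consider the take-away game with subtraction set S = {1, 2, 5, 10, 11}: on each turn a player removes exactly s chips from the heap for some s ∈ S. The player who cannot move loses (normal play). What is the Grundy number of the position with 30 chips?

0

G(0) = 0
G(1) = mex{0} = 1
G(2) = mex{1,0} = 2
G(3) = mex{2,1} = 0
G(4) = mex{0,2} = 1
G(5) = mex{1,0,0} = 2
G(6) = mex{2,1,1} = 0
G(7) = mex{0,2,2} = 1
G(8) = mex{1,0,0} = 2
G(9) = mex{2,1,1} = 0
G(10) = mex{0,2,2,0} = 1
G(11) = mex{1,0,0,1,0} = 2
G(12) = mex{2,1,1,2,1} = 0
G(13) = mex{0,2,2,0,2} = 1
G(14) = mex{1,0,0,1,0} = 2
G(15) = mex{2,1,1,2,1} = 0
G(16) = mex{0,2,2,0,2} = 1
G(17) = mex{1,0,0,1,0} = 2
G(18) = mex{2,1,1,2,1} = 0
G(19) = mex{0,2,2,0,2} = 1
G(20) = mex{1,0,0,1,0} = 2
G(21) = mex{2,1,1,2,1} = 0
G(22) = mex{0,2,2,0,2} = 1
G(23) = mex{1,0,0,1,0} = 2
G(24) = mex{2,1,1,2,1} = 0
G(25) = mex{0,2,2,0,2} = 1
G(26) = mex{1,0,0,1,0} = 2
G(27) = mex{2,1,1,2,1} = 0
G(28) = mex{0,2,2,0,2} = 1
G(29) = mex{1,0,0,1,0} = 2
G(30) = mex{2,1,1,2,1} = 0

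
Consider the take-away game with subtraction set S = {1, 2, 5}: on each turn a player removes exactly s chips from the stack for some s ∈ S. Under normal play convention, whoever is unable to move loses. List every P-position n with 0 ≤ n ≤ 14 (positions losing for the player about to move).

n :  0  1  2  3  4  5  6  7  8  9 10 11 12 13 14
G :  0  1  2  0  1  2  0  1  2  0  1  2  0  1  2
P-positions are exactly the n with G(n) = 0.

0, 3, 6, 9, 12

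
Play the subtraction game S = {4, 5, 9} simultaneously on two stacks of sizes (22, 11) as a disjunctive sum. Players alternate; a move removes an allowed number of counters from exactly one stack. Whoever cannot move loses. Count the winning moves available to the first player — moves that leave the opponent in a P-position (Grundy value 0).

All stacks use S = {4, 5, 9}:
G(0) = 0
G(1) = mex{} = 0
G(2) = mex{} = 0
G(3) = mex{} = 0
G(4) = mex{0} = 1
G(5) = mex{0,0} = 1
G(6) = mex{0,0} = 1
G(7) = mex{0,0} = 1
G(8) = mex{1,0} = 2
G(9) = mex{1,1,0} = 2
G(10) = mex{1,1,0} = 2
G(11) = mex{1,1,0} = 2
G(12) = mex{2,1,0} = 3
G(13) = mex{2,2,1} = 0
G(14) = mex{2,2,1} = 0
G(15) = mex{2,2,1} = 0
G(16) = mex{3,2,1} = 0
G(17) = mex{0,3,2} = 1
G(18) = mex{0,0,2} = 1
G(19) = mex{0,0,2} = 1
G(20) = mex{0,0,2} = 1
G(21) = mex{1,0,3} = 2
G(22) = mex{1,1,0} = 2
Stack A: G(22) = 2.
Stack B: G(11) = 2.
Combined Grundy value = 2 ⊕ 2 = 0.
A winning move leaves total XOR = 0, i.e. changes one component's Grundy value g to g ⊕ X where X is the current total.
Stack A: target g' = 2⊕0 = 2, but every legal move changes the Grundy value (mex property), so 0 moves.
Stack B: target g' = 2⊕0 = 2, but every legal move changes the Grundy value (mex property), so 0 moves.

0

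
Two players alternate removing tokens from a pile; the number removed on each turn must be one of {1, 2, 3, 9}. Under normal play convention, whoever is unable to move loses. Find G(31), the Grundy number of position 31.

3

n :  0  1  2  3  4  5  6  7  8  9 10 11 12 13 14 15 16 17 18 19 20 21 22 23 24 25 26 27 28 29 30 31
G :  0  1  2  3  0  1  2  3  0  1  2  3  0  1  2  3  0  1  2  3  0  1  2  3  0  1  2  3  0  1  2  3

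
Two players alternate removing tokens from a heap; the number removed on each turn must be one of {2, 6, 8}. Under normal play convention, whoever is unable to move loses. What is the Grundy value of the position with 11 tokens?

3

n :  0  1  2  3  4  5  6  7  8  9 10 11
G :  0  0  1  1  0  0  1  1  2  2  3  3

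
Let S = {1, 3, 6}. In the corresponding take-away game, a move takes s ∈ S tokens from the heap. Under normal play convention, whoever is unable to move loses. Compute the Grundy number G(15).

G(0) = 0
G(1) = mex{0} = 1
G(2) = mex{1} = 0
G(3) = mex{0,0} = 1
G(4) = mex{1,1} = 0
G(5) = mex{0,0} = 1
G(6) = mex{1,1,0} = 2
G(7) = mex{2,0,1} = 3
G(8) = mex{3,1,0} = 2
G(9) = mex{2,2,1} = 0
G(10) = mex{0,3,0} = 1
G(11) = mex{1,2,1} = 0
G(12) = mex{0,0,2} = 1
G(13) = mex{1,1,3} = 0
G(14) = mex{0,0,2} = 1
G(15) = mex{1,1,0} = 2

2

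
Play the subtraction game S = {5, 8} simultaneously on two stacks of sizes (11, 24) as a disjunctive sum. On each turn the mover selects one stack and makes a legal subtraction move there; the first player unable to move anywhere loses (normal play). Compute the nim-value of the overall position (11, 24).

All stacks use S = {5, 8}:
G(0) = 0
G(1) = mex{} = 0
G(2) = mex{} = 0
G(3) = mex{} = 0
G(4) = mex{} = 0
G(5) = mex{0} = 1
G(6) = mex{0} = 1
G(7) = mex{0} = 1
G(8) = mex{0,0} = 1
G(9) = mex{0,0} = 1
G(10) = mex{1,0} = 2
G(11) = mex{1,0} = 2
G(12) = mex{1,0} = 2
G(13) = mex{1,1} = 0
G(14) = mex{1,1} = 0
G(15) = mex{2,1} = 0
G(16) = mex{2,1} = 0
G(17) = mex{2,1} = 0
G(18) = mex{0,2} = 1
G(19) = mex{0,2} = 1
G(20) = mex{0,2} = 1
G(21) = mex{0,0} = 1
G(22) = mex{0,0} = 1
G(23) = mex{1,0} = 2
G(24) = mex{1,0} = 2
Stack A: G(11) = 2.
Stack B: G(24) = 2.
Combined Grundy value = 2 ⊕ 2 = 0.

0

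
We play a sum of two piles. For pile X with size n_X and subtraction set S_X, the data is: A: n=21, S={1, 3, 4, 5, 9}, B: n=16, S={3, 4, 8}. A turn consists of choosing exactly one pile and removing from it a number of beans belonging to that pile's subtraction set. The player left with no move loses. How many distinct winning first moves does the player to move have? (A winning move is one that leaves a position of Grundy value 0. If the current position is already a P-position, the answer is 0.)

1

Pile A, S = {1, 3, 4, 5, 9}:
G(0) = 0
G(1) = mex{0} = 1
G(2) = mex{1} = 0
G(3) = mex{0,0} = 1
G(4) = mex{1,1,0} = 2
G(5) = mex{2,0,1,0} = 3
G(6) = mex{3,1,0,1} = 2
G(7) = mex{2,2,1,0} = 3
G(8) = mex{3,3,2,1} = 0
G(9) = mex{0,2,3,2,0} = 1
G(10) = mex{1,3,2,3,1} = 0
G(11) = mex{0,0,3,2,0} = 1
G(12) = mex{1,1,0,3,1} = 2
G(13) = mex{2,0,1,0,2} = 3
G(14) = mex{3,1,0,1,3} = 2
G(15) = mex{2,2,1,0,2} = 3
G(16) = mex{3,3,2,1,3} = 0
G(17) = mex{0,2,3,2,0} = 1
G(18) = mex{1,3,2,3,1} = 0
G(19) = mex{0,0,3,2,0} = 1
G(20) = mex{1,1,0,3,1} = 2
G(21) = mex{2,0,1,0,2} = 3
G_A(21) = 3.
Pile B, S = {3, 4, 8}:
G(0) = 0
G(1) = mex{} = 0
G(2) = mex{} = 0
G(3) = mex{0} = 1
G(4) = mex{0,0} = 1
G(5) = mex{0,0} = 1
G(6) = mex{1,0} = 2
G(7) = mex{1,1} = 0
G(8) = mex{1,1,0} = 2
G(9) = mex{2,1,0} = 3
G(10) = mex{0,2,0} = 1
G(11) = mex{2,0,1} = 3
G(12) = mex{3,2,1} = 0
G(13) = mex{1,3,1} = 0
G(14) = mex{3,1,2} = 0
G(15) = mex{0,3,0} = 1
G(16) = mex{0,0,2} = 1
G_B(16) = 1.
Combined Grundy value = 3 ⊕ 1 = 2.
A winning move leaves total XOR = 0, i.e. changes one component's Grundy value g to g ⊕ X where X is the current total.
Pile A: need g' = 3⊕2 = 1. Options: 21−1→G=2, 21−3→G=0, 21−4→G=1, 21−5→G=0, 21−9→G=2. Hits: 1.
Pile B: need g' = 1⊕2 = 3. Options: 16−3→G=0, 16−4→G=0, 16−8→G=2. Hits: 0.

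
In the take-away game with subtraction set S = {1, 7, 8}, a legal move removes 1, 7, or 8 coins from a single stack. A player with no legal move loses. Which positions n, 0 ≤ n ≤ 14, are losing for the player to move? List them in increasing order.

0, 2, 4, 6

n :  0  1  2  3  4  5  6  7  8  9 10 11 12 13 14
G :  0  1  0  1  0  1  0  1  2  3  2  3  2  3  2
P-positions are exactly the n with G(n) = 0.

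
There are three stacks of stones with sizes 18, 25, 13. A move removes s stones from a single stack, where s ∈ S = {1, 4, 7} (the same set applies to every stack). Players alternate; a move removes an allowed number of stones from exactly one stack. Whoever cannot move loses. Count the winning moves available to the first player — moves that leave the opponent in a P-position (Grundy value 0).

8

All stacks use S = {1, 4, 7}:
n :  0  1  2  3  4  5  6  7  8  9 10 11 12 13 14 15 16 17 18 19 20 21 22 23 24 25
G :  0  1  0  1  2  0  1  2  0  1  0  1  2  0  1  2  0  1  0  1  2  0  1  2  0  1
Stack A: G(18) = 0.
Stack B: G(25) = 1.
Stack C: G(13) = 0.
Combined Grundy value = 0 ⊕ 1 ⊕ 0 = 1.
A winning move leaves total XOR = 0, i.e. changes one component's Grundy value g to g ⊕ X where X is the current total.
Stack A: need g' = 0⊕1 = 1. Options: 18−1→G=1, 18−4→G=1, 18−7→G=1. Hits: 3.
Stack B: need g' = 1⊕1 = 0. Options: 25−1→G=0, 25−4→G=0, 25−7→G=0. Hits: 3.
Stack C: need g' = 0⊕1 = 1. Options: 13−1→G=2, 13−4→G=1, 13−7→G=1. Hits: 2.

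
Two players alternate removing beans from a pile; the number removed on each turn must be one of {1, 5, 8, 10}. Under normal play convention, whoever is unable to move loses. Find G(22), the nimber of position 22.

3

G(0) = 0
G(1) = mex{0} = 1
G(2) = mex{1} = 0
G(3) = mex{0} = 1
G(4) = mex{1} = 0
G(5) = mex{0,0} = 1
G(6) = mex{1,1} = 0
G(7) = mex{0,0} = 1
G(8) = mex{1,1,0} = 2
G(9) = mex{2,0,1} = 3
G(10) = mex{3,1,0,0} = 2
G(11) = mex{2,0,1,1} = 3
G(12) = mex{3,1,0,0} = 2
G(13) = mex{2,2,1,1} = 0
G(14) = mex{0,3,0,0} = 1
G(15) = mex{1,2,1,1} = 0
G(16) = mex{0,3,2,0} = 1
G(17) = mex{1,2,3,1} = 0
G(18) = mex{0,0,2,2} = 1
G(19) = mex{1,1,3,3} = 0
G(20) = mex{0,0,2,2} = 1
G(21) = mex{1,1,0,3} = 2
G(22) = mex{2,0,1,2} = 3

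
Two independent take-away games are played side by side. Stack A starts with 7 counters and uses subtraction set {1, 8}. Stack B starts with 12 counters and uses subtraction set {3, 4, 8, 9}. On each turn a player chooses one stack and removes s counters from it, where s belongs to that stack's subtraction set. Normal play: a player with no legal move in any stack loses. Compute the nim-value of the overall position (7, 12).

Stack A, S = {1, 8}:
n : 0 1 2 3 4 5 6 7
G : 0 1 0 1 0 1 0 1
G_A(7) = 1.
Stack B, S = {3, 4, 8, 9}:
G(0) = 0
G(1) = mex{} = 0
G(2) = mex{} = 0
G(3) = mex{0} = 1
G(4) = mex{0,0} = 1
G(5) = mex{0,0} = 1
G(6) = mex{1,0} = 2
G(7) = mex{1,1} = 0
G(8) = mex{1,1,0} = 2
G(9) = mex{2,1,0,0} = 3
G(10) = mex{0,2,0,0} = 1
G(11) = mex{2,0,1,0} = 3
G(12) = mex{3,2,1,1} = 0
G_B(12) = 0.
Combined Grundy value = 1 ⊕ 0 = 1.

1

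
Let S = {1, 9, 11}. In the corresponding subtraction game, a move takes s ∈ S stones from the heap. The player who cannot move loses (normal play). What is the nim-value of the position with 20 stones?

0

n :  0  1  2  3  4  5  6  7  8  9 10 11 12 13 14 15 16 17 18 19 20
G :  0  1  0  1  0  1  0  1  0  1  0  1  0  1  0  1  0  1  0  1  0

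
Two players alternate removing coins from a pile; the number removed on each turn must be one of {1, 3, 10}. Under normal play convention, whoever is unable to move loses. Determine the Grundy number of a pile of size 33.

G(0) = 0
G(1) = mex{0} = 1
G(2) = mex{1} = 0
G(3) = mex{0,0} = 1
G(4) = mex{1,1} = 0
G(5) = mex{0,0} = 1
G(6) = mex{1,1} = 0
G(7) = mex{0,0} = 1
G(8) = mex{1,1} = 0
G(9) = mex{0,0} = 1
G(10) = mex{1,1,0} = 2
G(11) = mex{2,0,1} = 3
G(12) = mex{3,1,0} = 2
G(13) = mex{2,2,1} = 0
G(14) = mex{0,3,0} = 1
G(15) = mex{1,2,1} = 0
G(16) = mex{0,0,0} = 1
G(17) = mex{1,1,1} = 0
G(18) = mex{0,0,0} = 1
G(19) = mex{1,1,1} = 0
G(20) = mex{0,0,2} = 1
G(21) = mex{1,1,3} = 0
G(22) = mex{0,0,2} = 1
G(23) = mex{1,1,0} = 2
G(24) = mex{2,0,1} = 3
G(25) = mex{3,1,0} = 2
G(26) = mex{2,2,1} = 0
G(27) = mex{0,3,0} = 1
G(28) = mex{1,2,1} = 0
G(29) = mex{0,0,0} = 1
G(30) = mex{1,1,1} = 0
G(31) = mex{0,0,0} = 1
G(32) = mex{1,1,1} = 0
G(33) = mex{0,0,2} = 1

1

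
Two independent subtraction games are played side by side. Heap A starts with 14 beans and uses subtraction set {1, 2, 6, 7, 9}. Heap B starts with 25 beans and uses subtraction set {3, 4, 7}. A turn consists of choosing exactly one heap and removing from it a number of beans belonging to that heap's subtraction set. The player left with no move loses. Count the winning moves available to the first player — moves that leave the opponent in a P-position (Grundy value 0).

1

Heap A, S = {1, 2, 6, 7, 9}:
n :  0  1  2  3  4  5  6  7  8  9 10 11 12 13 14
G :  0  1  2  0  1  2  3  4  0  1  2  0  1  2  3
G_A(14) = 3.
Heap B, S = {3, 4, 7}:
G(0) = 0
G(1) = mex{} = 0
G(2) = mex{} = 0
G(3) = mex{0} = 1
G(4) = mex{0,0} = 1
G(5) = mex{0,0} = 1
G(6) = mex{1,0} = 2
G(7) = mex{1,1,0} = 2
G(8) = mex{1,1,0} = 2
G(9) = mex{2,1,0} = 3
G(10) = mex{2,2,1} = 0
G(11) = mex{2,2,1} = 0
G(12) = mex{3,2,1} = 0
G(13) = mex{0,3,2} = 1
G(14) = mex{0,0,2} = 1
G(15) = mex{0,0,2} = 1
G(16) = mex{1,0,3} = 2
G(17) = mex{1,1,0} = 2
G(18) = mex{1,1,0} = 2
G(19) = mex{2,1,0} = 3
G(20) = mex{2,2,1} = 0
G(21) = mex{2,2,1} = 0
G(22) = mex{3,2,1} = 0
G(23) = mex{0,3,2} = 1
G(24) = mex{0,0,2} = 1
G(25) = mex{0,0,2} = 1
G_B(25) = 1.
Combined Grundy value = 3 ⊕ 1 = 2.
A winning move leaves total XOR = 0, i.e. changes one component's Grundy value g to g ⊕ X where X is the current total.
Heap A: need g' = 3⊕2 = 1. Options: 14−1→G=2, 14−2→G=1, 14−6→G=0, 14−7→G=4, 14−9→G=2. Hits: 1.
Heap B: need g' = 1⊕2 = 3. Options: 25−3→G=0, 25−4→G=0, 25−7→G=2. Hits: 0.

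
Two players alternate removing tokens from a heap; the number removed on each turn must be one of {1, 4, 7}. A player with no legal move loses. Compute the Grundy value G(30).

n :  0  1  2  3  4  5  6  7  8  9 10 11 12 13 14 15 16 17 18 19 20 21 22 23 24 25 26 27 28 29 30
G :  0  1  0  1  2  0  1  2  0  1  0  1  2  0  1  2  0  1  0  1  2  0  1  2  0  1  0  1  2  0  1

1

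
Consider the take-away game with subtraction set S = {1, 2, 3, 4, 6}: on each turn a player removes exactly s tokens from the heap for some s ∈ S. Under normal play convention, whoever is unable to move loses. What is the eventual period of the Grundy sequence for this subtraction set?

5

n :  0  1  2  3  4  5  6  7  8  9 10 11 12 13 14
G :  0  1  2  3  4  0  1  2  3  4  0  1  2  3  4
G(n+5) = G(n) holds for n = 0,…,5 (a full window of length max(S) = 6), so the sequence is purely periodic with period 5.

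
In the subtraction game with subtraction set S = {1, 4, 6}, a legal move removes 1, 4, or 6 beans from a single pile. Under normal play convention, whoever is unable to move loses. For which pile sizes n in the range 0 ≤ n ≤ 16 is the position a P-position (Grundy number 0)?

0, 2, 5, 7, 10, 12, 15

G(0) = 0
G(1) = mex{0} = 1
G(2) = mex{1} = 0
G(3) = mex{0} = 1
G(4) = mex{1,0} = 2
G(5) = mex{2,1} = 0
G(6) = mex{0,0,0} = 1
G(7) = mex{1,1,1} = 0
G(8) = mex{0,2,0} = 1
G(9) = mex{1,0,1} = 2
G(10) = mex{2,1,2} = 0
G(11) = mex{0,0,0} = 1
G(12) = mex{1,1,1} = 0
G(13) = mex{0,2,0} = 1
G(14) = mex{1,0,1} = 2
G(15) = mex{2,1,2} = 0
G(16) = mex{0,0,0} = 1
P-positions are exactly the n with G(n) = 0.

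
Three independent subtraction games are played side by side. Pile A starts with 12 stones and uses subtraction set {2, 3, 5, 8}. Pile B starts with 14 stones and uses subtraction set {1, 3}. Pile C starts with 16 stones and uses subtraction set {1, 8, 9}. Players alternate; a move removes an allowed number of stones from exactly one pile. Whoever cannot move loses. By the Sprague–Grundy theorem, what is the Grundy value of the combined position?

4

Pile A, S = {2, 3, 5, 8}:
G(0) = 0
G(1) = mex{} = 0
G(2) = mex{0} = 1
G(3) = mex{0,0} = 1
G(4) = mex{1,0} = 2
G(5) = mex{1,1,0} = 2
G(6) = mex{2,1,0} = 3
G(7) = mex{2,2,1} = 0
G(8) = mex{3,2,1,0} = 4
G(9) = mex{0,3,2,0} = 1
G(10) = mex{4,0,2,1} = 3
G(11) = mex{1,4,3,1} = 0
G(12) = mex{3,1,0,2} = 4
G_A(12) = 4.
Pile B, S = {1, 3}:
G(0) = 0
G(1) = mex{0} = 1
G(2) = mex{1} = 0
G(3) = mex{0,0} = 1
G(4) = mex{1,1} = 0
G(5) = mex{0,0} = 1
G(6) = mex{1,1} = 0
G(7) = mex{0,0} = 1
G(8) = mex{1,1} = 0
G(9) = mex{0,0} = 1
G(10) = mex{1,1} = 0
G(11) = mex{0,0} = 1
G(12) = mex{1,1} = 0
G(13) = mex{0,0} = 1
G(14) = mex{1,1} = 0
G_B(14) = 0.
Pile C, S = {1, 8, 9}:
G(0) = 0
G(1) = mex{0} = 1
G(2) = mex{1} = 0
G(3) = mex{0} = 1
G(4) = mex{1} = 0
G(5) = mex{0} = 1
G(6) = mex{1} = 0
G(7) = mex{0} = 1
G(8) = mex{1,0} = 2
G(9) = mex{2,1,0} = 3
G(10) = mex{3,0,1} = 2
G(11) = mex{2,1,0} = 3
G(12) = mex{3,0,1} = 2
G(13) = mex{2,1,0} = 3
G(14) = mex{3,0,1} = 2
G(15) = mex{2,1,0} = 3
G(16) = mex{3,2,1} = 0
G_C(16) = 0.
Combined Grundy value = 4 ⊕ 0 ⊕ 0 = 4.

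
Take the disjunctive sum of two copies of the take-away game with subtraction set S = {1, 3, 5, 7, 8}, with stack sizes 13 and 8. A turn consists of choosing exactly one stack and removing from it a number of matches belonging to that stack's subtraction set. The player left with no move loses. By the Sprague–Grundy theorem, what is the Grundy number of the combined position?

All stacks use S = {1, 3, 5, 7, 8}:
G(0) = 0
G(1) = mex{0} = 1
G(2) = mex{1} = 0
G(3) = mex{0,0} = 1
G(4) = mex{1,1} = 0
G(5) = mex{0,0,0} = 1
G(6) = mex{1,1,1} = 0
G(7) = mex{0,0,0,0} = 1
G(8) = mex{1,1,1,1,0} = 2
G(9) = mex{2,0,0,0,1} = 3
G(10) = mex{3,1,1,1,0} = 2
G(11) = mex{2,2,0,0,1} = 3
G(12) = mex{3,3,1,1,0} = 2
G(13) = mex{2,2,2,0,1} = 3
Stack A: G(13) = 3.
Stack B: G(8) = 2.
Combined Grundy value = 3 ⊕ 2 = 1.

1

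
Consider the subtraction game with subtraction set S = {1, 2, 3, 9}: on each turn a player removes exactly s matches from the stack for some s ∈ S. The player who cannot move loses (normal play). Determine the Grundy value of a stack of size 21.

n :  0  1  2  3  4  5  6  7  8  9 10 11 12 13 14 15 16 17 18 19 20 21
G :  0  1  2  3  0  1  2  3  0  1  2  3  0  1  2  3  0  1  2  3  0  1

1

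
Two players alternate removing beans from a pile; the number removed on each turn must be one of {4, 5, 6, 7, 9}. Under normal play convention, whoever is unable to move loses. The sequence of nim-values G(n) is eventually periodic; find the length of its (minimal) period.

13

G(0) = 0
G(1) = mex{} = 0
G(2) = mex{} = 0
G(3) = mex{} = 0
G(4) = mex{0} = 1
G(5) = mex{0,0} = 1
G(6) = mex{0,0,0} = 1
G(7) = mex{0,0,0,0} = 1
G(8) = mex{1,0,0,0} = 2
G(9) = mex{1,1,0,0,0} = 2
G(10) = mex{1,1,1,0,0} = 2
G(11) = mex{1,1,1,1,0} = 2
G(12) = mex{2,1,1,1,0} = 3
G(13) = mex{2,2,1,1,1} = 0
G(14) = mex{2,2,2,1,1} = 0
G(15) = mex{2,2,2,2,1} = 0
G(16) = mex{3,2,2,2,1} = 0
G(17) = mex{0,3,2,2,2} = 1
G(18) = mex{0,0,3,2,2} = 1
G(19) = mex{0,0,0,3,2} = 1
G(20) = mex{0,0,0,0,2} = 1
G(21) = mex{1,0,0,0,3} = 2
G(22) = mex{1,1,0,0,0} = 2
G(23) = mex{1,1,1,0,0} = 2
G(24) = mex{1,1,1,1,0} = 2
G(25) = mex{2,1,1,1,0} = 3
G(26) = mex{2,2,1,1,1} = 0
G(27) = mex{2,2,2,1,1} = 0
G(n+13) = G(n) holds for n = 0,…,8 (a full window of length max(S) = 9), so the sequence is purely periodic with period 13.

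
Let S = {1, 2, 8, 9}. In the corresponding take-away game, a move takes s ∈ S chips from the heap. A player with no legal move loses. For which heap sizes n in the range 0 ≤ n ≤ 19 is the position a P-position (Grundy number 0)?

0, 3, 6, 10, 13, 16

G(0) = 0
G(1) = mex{0} = 1
G(2) = mex{1,0} = 2
G(3) = mex{2,1} = 0
G(4) = mex{0,2} = 1
G(5) = mex{1,0} = 2
G(6) = mex{2,1} = 0
G(7) = mex{0,2} = 1
G(8) = mex{1,0,0} = 2
G(9) = mex{2,1,1,0} = 3
G(10) = mex{3,2,2,1} = 0
G(11) = mex{0,3,0,2} = 1
G(12) = mex{1,0,1,0} = 2
G(13) = mex{2,1,2,1} = 0
G(14) = mex{0,2,0,2} = 1
G(15) = mex{1,0,1,0} = 2
G(16) = mex{2,1,2,1} = 0
G(17) = mex{0,2,3,2} = 1
G(18) = mex{1,0,0,3} = 2
G(19) = mex{2,1,1,0} = 3
P-positions are exactly the n with G(n) = 0.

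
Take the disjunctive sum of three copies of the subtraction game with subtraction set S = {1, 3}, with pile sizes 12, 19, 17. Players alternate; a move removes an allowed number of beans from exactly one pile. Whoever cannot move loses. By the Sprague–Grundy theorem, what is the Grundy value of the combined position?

All piles use S = {1, 3}:
G(0) = 0
G(1) = mex{0} = 1
G(2) = mex{1} = 0
G(3) = mex{0,0} = 1
G(4) = mex{1,1} = 0
G(5) = mex{0,0} = 1
G(6) = mex{1,1} = 0
G(7) = mex{0,0} = 1
G(8) = mex{1,1} = 0
G(9) = mex{0,0} = 1
G(10) = mex{1,1} = 0
G(11) = mex{0,0} = 1
G(12) = mex{1,1} = 0
G(13) = mex{0,0} = 1
G(14) = mex{1,1} = 0
G(15) = mex{0,0} = 1
G(16) = mex{1,1} = 0
G(17) = mex{0,0} = 1
G(18) = mex{1,1} = 0
G(19) = mex{0,0} = 1
Pile A: G(12) = 0.
Pile B: G(19) = 1.
Pile C: G(17) = 1.
Combined Grundy value = 0 ⊕ 1 ⊕ 1 = 0.

0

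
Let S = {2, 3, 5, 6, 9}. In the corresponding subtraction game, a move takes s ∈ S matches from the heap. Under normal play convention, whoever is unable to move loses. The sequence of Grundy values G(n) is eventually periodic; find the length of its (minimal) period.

4

G(0) = 0
G(1) = mex{} = 0
G(2) = mex{0} = 1
G(3) = mex{0,0} = 1
G(4) = mex{1,0} = 2
G(5) = mex{1,1,0} = 2
G(6) = mex{2,1,0,0} = 3
G(7) = mex{2,2,1,0} = 3
G(8) = mex{3,2,1,1} = 0
G(9) = mex{3,3,2,1,0} = 4
G(10) = mex{0,3,2,2,0} = 1
G(11) = mex{4,0,3,2,1} = 5
G(12) = mex{1,4,3,3,1} = 0
G(13) = mex{5,1,0,3,2} = 4
G(14) = mex{0,5,4,0,2} = 1
G(15) = mex{4,0,1,4,3} = 2
G(16) = mex{1,4,5,1,3} = 0
G(17) = mex{2,1,0,5,0} = 3
G(18) = mex{0,2,4,0,4} = 1
G(19) = mex{3,0,1,4,1} = 2
G(20) = mex{1,3,2,1,5} = 0
G(21) = mex{2,1,0,2,0} = 3
G(22) = mex{0,2,3,0,4} = 1
G(23) = mex{3,0,1,3,1} = 2
G(24) = mex{1,3,2,1,2} = 0
G(25) = mex{2,1,0,2,0} = 3
G(26) = mex{0,2,3,0,3} = 1
G(27) = mex{3,0,1,3,1} = 2
G(28) = mex{1,3,2,1,2} = 0
From n = 14 onward G(n+4) = G(n); since this holds over max(S) = 9 consecutive positions the period is 4 (pre-period 14).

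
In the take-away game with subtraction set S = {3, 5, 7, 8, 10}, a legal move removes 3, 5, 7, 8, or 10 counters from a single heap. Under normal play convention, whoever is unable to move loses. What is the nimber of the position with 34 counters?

n :  0  1  2  3  4  5  6  7  8  9 10 11 12 13 14 15 16 17 18 19 20 21 22 23 24 25 26 27 28 29 30 31 32 33 34
G :  0  0  0  1  1  1  2  2  2  3  3  3  4  0  0  0  1  1  1  2  2  2  3  3  3  4  0  0  0  1  1  1  2  2  2

2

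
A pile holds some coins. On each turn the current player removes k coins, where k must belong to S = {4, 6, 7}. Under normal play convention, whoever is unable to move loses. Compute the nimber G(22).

0

G(0) = 0
G(1) = mex{} = 0
G(2) = mex{} = 0
G(3) = mex{} = 0
G(4) = mex{0} = 1
G(5) = mex{0} = 1
G(6) = mex{0,0} = 1
G(7) = mex{0,0,0} = 1
G(8) = mex{1,0,0} = 2
G(9) = mex{1,0,0} = 2
G(10) = mex{1,1,0} = 2
G(11) = mex{1,1,1} = 0
G(12) = mex{2,1,1} = 0
G(13) = mex{2,1,1} = 0
G(14) = mex{2,2,1} = 0
G(15) = mex{0,2,2} = 1
G(16) = mex{0,2,2} = 1
G(17) = mex{0,0,2} = 1
G(18) = mex{0,0,0} = 1
G(19) = mex{1,0,0} = 2
G(20) = mex{1,0,0} = 2
G(21) = mex{1,1,0} = 2
G(22) = mex{1,1,1} = 0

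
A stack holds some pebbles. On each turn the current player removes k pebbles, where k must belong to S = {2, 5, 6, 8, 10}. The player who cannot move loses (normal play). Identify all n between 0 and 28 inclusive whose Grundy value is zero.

0, 1, 4, 13, 16, 17, 20

n :  0  1  2  3  4  5  6  7  8  9 10 11 12 13 14 15 16 17 18 19 20 21 22 23 24 25 26 27 28
G :  0  0  1  1  0  2  1  3  2  2  3  3  2  0  3  1  0  0  1  1  0  2  1  3  2  2  3  3  2
P-positions are exactly the n with G(n) = 0.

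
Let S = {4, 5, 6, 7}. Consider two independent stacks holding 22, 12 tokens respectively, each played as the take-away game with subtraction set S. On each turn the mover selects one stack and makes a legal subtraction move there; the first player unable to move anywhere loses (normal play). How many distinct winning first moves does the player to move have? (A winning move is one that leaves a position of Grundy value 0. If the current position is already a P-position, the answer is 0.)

All stacks use S = {4, 5, 6, 7}:
G(0) = 0
G(1) = mex{} = 0
G(2) = mex{} = 0
G(3) = mex{} = 0
G(4) = mex{0} = 1
G(5) = mex{0,0} = 1
G(6) = mex{0,0,0} = 1
G(7) = mex{0,0,0,0} = 1
G(8) = mex{1,0,0,0} = 2
G(9) = mex{1,1,0,0} = 2
G(10) = mex{1,1,1,0} = 2
G(11) = mex{1,1,1,1} = 0
G(12) = mex{2,1,1,1} = 0
G(13) = mex{2,2,1,1} = 0
G(14) = mex{2,2,2,1} = 0
G(15) = mex{0,2,2,2} = 1
G(16) = mex{0,0,2,2} = 1
G(17) = mex{0,0,0,2} = 1
G(18) = mex{0,0,0,0} = 1
G(19) = mex{1,0,0,0} = 2
G(20) = mex{1,1,0,0} = 2
G(21) = mex{1,1,1,0} = 2
G(22) = mex{1,1,1,1} = 0
Stack A: G(22) = 0.
Stack B: G(12) = 0.
Combined Grundy value = 0 ⊕ 0 = 0.
A winning move leaves total XOR = 0, i.e. changes one component's Grundy value g to g ⊕ X where X is the current total.
Stack A: target g' = 0⊕0 = 0, but every legal move changes the Grundy value (mex property), so 0 moves.
Stack B: target g' = 0⊕0 = 0, but every legal move changes the Grundy value (mex property), so 0 moves.

0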